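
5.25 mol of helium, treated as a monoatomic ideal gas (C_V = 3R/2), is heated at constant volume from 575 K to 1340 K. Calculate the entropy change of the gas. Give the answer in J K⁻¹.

At constant volume, ΔS = nC_V ln(T₂/T₁) with C_V = 3R/2 = 12.47 J mol⁻¹ K⁻¹.
ΔS = 5.25 × 12.47 × ln(1340/575) = 55.4 J/K.

ΔS = 55.4 J/K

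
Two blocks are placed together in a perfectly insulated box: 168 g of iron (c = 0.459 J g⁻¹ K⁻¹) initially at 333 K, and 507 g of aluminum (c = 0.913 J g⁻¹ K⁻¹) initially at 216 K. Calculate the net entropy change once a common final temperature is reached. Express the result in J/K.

ΔS_total = 6.85 J/K

Energy balance: T_f = (m₁c₁T₁ + m₂c₂T₂)/(m₁c₁ + m₂c₂) = 232.71 K.
ΔS₁ = m₁c₁ ln(T_f/T₁) = 77.112 × ln(232.71/333) = -27.634 J/K.
ΔS₂ = m₂c₂ ln(T_f/T₂) = 462.891 × ln(232.71/216) = 34.487 J/K.
ΔS_total = -27.634 + 34.487 = 6.85 J/K.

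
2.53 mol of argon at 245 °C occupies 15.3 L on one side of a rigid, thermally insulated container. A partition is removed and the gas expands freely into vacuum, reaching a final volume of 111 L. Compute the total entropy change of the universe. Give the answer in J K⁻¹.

No heat is exchanged and no work is done, so the ideal-gas temperature stays constant.
Entropy is a state function; using a reversible isothermal path, ΔS_gas = nR ln(V₂/V₁) = 2.53 × 8.314 × ln(111/15.3) = 41.7 J/K.
The insulated surroundings exchange no heat, so ΔS_surr = 0 and ΔS_universe = ΔS_gas.

ΔS_universe = 41.7 J/K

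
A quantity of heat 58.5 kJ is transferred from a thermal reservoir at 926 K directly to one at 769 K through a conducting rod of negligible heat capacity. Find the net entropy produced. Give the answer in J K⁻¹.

ΔS_total = 12.9 J/K

ΔS_hot = −Q/T_H = −58500/926 = -63.17 J/K and ΔS_cold = +Q/T_C = 58500/769 = 76.07 J/K.
ΔS_total = -63.17 + 76.07 = 12.9 J/K, positive as the second law requires.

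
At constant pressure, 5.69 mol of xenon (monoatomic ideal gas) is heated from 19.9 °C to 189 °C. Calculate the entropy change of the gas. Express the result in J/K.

In kelvin: T₁ = 293.05 K, T₂ = 462.15 K. At constant pressure, ΔS = nC_p ln(T₂/T₁) with C_p = 5R/2 = 20.79 J mol⁻¹ K⁻¹.
ΔS = 5.69 × 20.79 × ln(462.15/293.05) = 53.9 J/K.

ΔS = 53.9 J/K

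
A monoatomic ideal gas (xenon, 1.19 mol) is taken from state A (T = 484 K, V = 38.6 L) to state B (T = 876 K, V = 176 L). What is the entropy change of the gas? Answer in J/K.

ΔS = 23.8 J/K

Entropy is a state function: ΔS = nC_V ln(T₂/T₁) + nR ln(V₂/V₁), with C_V = 3R/2 = 12.47 J mol⁻¹ K⁻¹ for a monoatomic ideal gas.
ΔS = 1.19 × [12.47 × ln(876/484) + 8.314 × ln(176/38.6)] = 23.8 J/K.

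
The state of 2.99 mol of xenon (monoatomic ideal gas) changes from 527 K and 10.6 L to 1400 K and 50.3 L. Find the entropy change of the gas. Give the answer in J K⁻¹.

Entropy is a state function: ΔS = nC_V ln(T₂/T₁) + nR ln(V₂/V₁), with C_V = 3R/2 = 12.47 J mol⁻¹ K⁻¹ for a monoatomic ideal gas.
ΔS = 2.99 × [12.47 × ln(1400/527) + 8.314 × ln(50.3/10.6)] = 75.1 J/K.

ΔS = 75.1 J/K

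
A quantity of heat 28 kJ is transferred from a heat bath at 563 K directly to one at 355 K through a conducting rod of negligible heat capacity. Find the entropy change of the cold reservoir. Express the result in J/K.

ΔS_cold = 78.9 J/K

The cold reservoir gains heat Q, so ΔS_cold = +Q/T_C = 28000/355 = 78.9 J/K.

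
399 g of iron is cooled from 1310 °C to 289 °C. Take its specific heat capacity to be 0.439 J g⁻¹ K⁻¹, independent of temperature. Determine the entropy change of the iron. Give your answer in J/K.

In kelvin: T₁ = 1583.15 K, T₂ = 562.15 K. ΔS = ∫dQ_rev/T = m c ln(T₂/T₁) = 399 × 0.439 × ln(562.15/1583.15) = -181 J/K.

ΔS = -181 J/K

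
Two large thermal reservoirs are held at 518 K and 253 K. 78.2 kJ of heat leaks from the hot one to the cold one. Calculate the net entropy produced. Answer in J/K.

ΔS_total = 158 J/K

ΔS_hot = −Q/T_H = −78200/518 = -151 J/K and ΔS_cold = +Q/T_C = 78200/253 = 309.1 J/K.
ΔS_total = -151 + 309.1 = 158 J/K, positive as the second law requires.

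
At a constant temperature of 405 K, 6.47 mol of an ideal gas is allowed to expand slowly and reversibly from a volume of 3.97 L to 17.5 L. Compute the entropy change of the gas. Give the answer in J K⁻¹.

ΔS_gas = 79.8 J/K

For an isothermal ideal gas ΔS_gas = nR ln(V₂/V₁) = 6.47 × 8.314 × ln(17.5/3.97) = 79.8 J/K.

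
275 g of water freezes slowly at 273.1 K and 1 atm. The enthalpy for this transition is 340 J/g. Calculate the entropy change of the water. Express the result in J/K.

ΔS = -342 J/K

Heat released by the substance: Q = −mL = −275 × 340 = −93500 J.
At constant T, ΔS = Q_rev/T = −93500 / 273.1 = -342 J/K.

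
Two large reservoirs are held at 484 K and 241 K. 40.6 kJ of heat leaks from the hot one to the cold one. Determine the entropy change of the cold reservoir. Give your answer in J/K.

ΔS_cold = 168 J/K

The cold reservoir gains heat Q, so ΔS_cold = +Q/T_C = 40600/241 = 168 J/K.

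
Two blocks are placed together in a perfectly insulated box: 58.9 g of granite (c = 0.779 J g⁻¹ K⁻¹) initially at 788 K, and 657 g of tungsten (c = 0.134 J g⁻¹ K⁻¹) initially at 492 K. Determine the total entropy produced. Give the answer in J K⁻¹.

Energy balance: T_f = (m₁c₁T₁ + m₂c₂T₂)/(m₁c₁ + m₂c₂) = 593.41 K.
ΔS₁ = m₁c₁ ln(T_f/T₁) = 45.8831 × ln(593.41/788) = -13.01 J/K.
ΔS₂ = m₂c₂ ln(T_f/T₂) = 88.038 × ln(593.41/492) = 16.5 J/K.
ΔS_total = -13.01 + 16.5 = 3.49 J/K.

ΔS_total = 3.49 J/K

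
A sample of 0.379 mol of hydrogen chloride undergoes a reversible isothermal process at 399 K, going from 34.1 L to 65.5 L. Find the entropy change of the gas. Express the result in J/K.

For an isothermal ideal gas ΔS_gas = nR ln(V₂/V₁) = 0.379 × 8.314 × ln(65.5/34.1) = 2.06 J/K.

ΔS_gas = 2.06 J/K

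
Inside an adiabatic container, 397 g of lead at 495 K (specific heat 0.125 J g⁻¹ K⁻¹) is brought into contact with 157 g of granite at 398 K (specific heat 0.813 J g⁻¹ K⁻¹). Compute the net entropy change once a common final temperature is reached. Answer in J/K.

ΔS_total = 0.876 J/K

Energy balance: T_f = (m₁c₁T₁ + m₂c₂T₂)/(m₁c₁ + m₂c₂) = 425.15 K.
ΔS₁ = m₁c₁ ln(T_f/T₁) = 49.625 × ln(425.15/495) = -7.548 J/K.
ΔS₂ = m₂c₂ ln(T_f/T₂) = 127.641 × ln(425.15/398) = 8.424 J/K.
ΔS_total = -7.548 + 8.424 = 0.876 J/K.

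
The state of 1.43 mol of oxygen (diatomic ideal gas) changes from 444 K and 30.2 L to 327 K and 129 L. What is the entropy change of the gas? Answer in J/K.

Entropy is a state function: ΔS = nC_V ln(T₂/T₁) + nR ln(V₂/V₁), with C_V = 5R/2 = 20.79 J mol⁻¹ K⁻¹ for a diatomic ideal gas.
ΔS = 1.43 × [20.79 × ln(327/444) + 8.314 × ln(129/30.2)] = 8.17 J/K.

ΔS = 8.17 J/K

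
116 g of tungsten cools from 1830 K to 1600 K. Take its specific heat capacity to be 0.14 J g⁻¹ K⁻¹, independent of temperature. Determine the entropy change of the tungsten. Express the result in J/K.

ΔS = -2.18 J/K

ΔS = ∫dQ_rev/T = m c ln(T₂/T₁) = 116 × 0.14 × ln(1600/1830) = -2.18 J/K.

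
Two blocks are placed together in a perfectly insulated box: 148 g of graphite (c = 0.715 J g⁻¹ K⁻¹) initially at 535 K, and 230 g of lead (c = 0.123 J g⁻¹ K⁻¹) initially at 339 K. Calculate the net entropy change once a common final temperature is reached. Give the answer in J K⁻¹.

ΔS_total = 2.12 J/K

Energy balance: T_f = (m₁c₁T₁ + m₂c₂T₂)/(m₁c₁ + m₂c₂) = 493.65 K.
ΔS₁ = m₁c₁ ln(T_f/T₁) = 105.82 × ln(493.65/535) = -8.511 J/K.
ΔS₂ = m₂c₂ ln(T_f/T₂) = 28.29 × ln(493.65/339) = 10.63 J/K.
ΔS_total = -8.511 + 10.63 = 2.12 J/K.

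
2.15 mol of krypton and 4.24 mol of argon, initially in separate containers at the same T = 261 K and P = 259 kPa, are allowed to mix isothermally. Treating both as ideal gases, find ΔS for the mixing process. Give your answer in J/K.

ΔS_mix = 33.9 J/K

Mole fractions: x_A = 2.15/6.39 = 0.336, x_B = 0.664.
ΔS_mix = −R(n_A ln x_A + n_B ln x_B) = −8.314 × (2.15 ln 0.336 + 4.24 ln 0.664) = 33.9 J/K.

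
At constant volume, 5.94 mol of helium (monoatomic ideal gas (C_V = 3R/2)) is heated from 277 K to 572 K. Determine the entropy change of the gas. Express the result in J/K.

ΔS = 53.7 J/K

At constant volume, ΔS = nC_V ln(T₂/T₁) with C_V = 3R/2 = 12.47 J mol⁻¹ K⁻¹.
ΔS = 5.94 × 12.47 × ln(572/277) = 53.7 J/K.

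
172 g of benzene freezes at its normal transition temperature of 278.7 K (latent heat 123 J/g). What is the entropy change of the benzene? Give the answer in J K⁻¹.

ΔS = -75.9 J/K

Heat released by the substance: Q = −mL = −172 × 123 = −21156 J.
At constant T, ΔS = Q_rev/T = −21156 / 278.7 = -75.9 J/K.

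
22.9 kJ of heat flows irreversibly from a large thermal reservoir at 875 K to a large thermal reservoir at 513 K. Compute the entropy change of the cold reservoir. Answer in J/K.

The cold reservoir gains heat Q, so ΔS_cold = +Q/T_C = 22900/513 = 44.6 J/K.

ΔS_cold = 44.6 J/K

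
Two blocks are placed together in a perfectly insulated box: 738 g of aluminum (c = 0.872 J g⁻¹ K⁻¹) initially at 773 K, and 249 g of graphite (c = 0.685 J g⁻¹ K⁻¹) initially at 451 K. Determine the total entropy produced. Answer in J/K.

ΔS_total = 17.6 J/K

Energy balance: T_f = (m₁c₁T₁ + m₂c₂T₂)/(m₁c₁ + m₂c₂) = 705.54 K.
ΔS₁ = m₁c₁ ln(T_f/T₁) = 643.536 × ln(705.54/773) = -58.77 J/K.
ΔS₂ = m₂c₂ ln(T_f/T₂) = 170.565 × ln(705.54/451) = 76.33 J/K.
ΔS_total = -58.77 + 76.33 = 17.6 J/K.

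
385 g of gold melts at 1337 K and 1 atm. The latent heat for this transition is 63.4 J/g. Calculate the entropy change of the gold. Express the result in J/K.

Heat absorbed by the substance: Q = mL = 385 × 63.4 = 24409 J.
At constant T, ΔS = Q_rev/T = 24409 / 1337 = 18.3 J/K.

ΔS = 18.3 J/K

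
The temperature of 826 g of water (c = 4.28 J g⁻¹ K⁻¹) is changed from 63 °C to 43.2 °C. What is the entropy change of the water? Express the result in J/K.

In kelvin: T₁ = 336.15 K, T₂ = 316.35 K. ΔS = ∫dQ_rev/T = m c ln(T₂/T₁) = 826 × 4.28 × ln(316.35/336.15) = -215 J/K.

ΔS = -215 J/K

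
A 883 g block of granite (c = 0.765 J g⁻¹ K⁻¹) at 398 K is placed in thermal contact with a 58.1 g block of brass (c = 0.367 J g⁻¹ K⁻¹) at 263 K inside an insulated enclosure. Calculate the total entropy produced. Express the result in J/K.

Energy balance: T_f = (m₁c₁T₁ + m₂c₂T₂)/(m₁c₁ + m₂c₂) = 393.87 K.
ΔS₁ = m₁c₁ ln(T_f/T₁) = 675.495 × ln(393.87/398) = -7.048 J/K.
ΔS₂ = m₂c₂ ln(T_f/T₂) = 21.3227 × ln(393.87/263) = 8.611 J/K.
ΔS_total = -7.048 + 8.611 = 1.56 J/K.

ΔS_total = 1.56 J/K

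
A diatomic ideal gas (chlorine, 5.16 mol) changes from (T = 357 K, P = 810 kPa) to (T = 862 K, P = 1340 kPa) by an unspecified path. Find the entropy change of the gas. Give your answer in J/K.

ΔS = nC_p ln(T₂/T₁) − nR ln(P₂/P₁), with C_p = 7R/2 = 29.1 J mol⁻¹ K⁻¹ for a diatomic ideal gas.
ΔS = 5.16 × [29.1 × ln(862/357) − 8.314 × ln(1340/810)] = 111 J/K.

ΔS = 111 J/K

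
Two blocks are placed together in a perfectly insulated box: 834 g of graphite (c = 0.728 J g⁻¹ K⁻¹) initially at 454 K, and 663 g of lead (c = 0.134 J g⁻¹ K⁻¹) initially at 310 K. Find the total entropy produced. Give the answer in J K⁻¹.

Energy balance: T_f = (m₁c₁T₁ + m₂c₂T₂)/(m₁c₁ + m₂c₂) = 435.62 K.
ΔS₁ = m₁c₁ ln(T_f/T₁) = 607.152 × ln(435.62/454) = -25.09 J/K.
ΔS₂ = m₂c₂ ln(T_f/T₂) = 88.842 × ln(435.62/310) = 30.22 J/K.
ΔS_total = -25.09 + 30.22 = 5.13 J/K.

ΔS_total = 5.13 J/K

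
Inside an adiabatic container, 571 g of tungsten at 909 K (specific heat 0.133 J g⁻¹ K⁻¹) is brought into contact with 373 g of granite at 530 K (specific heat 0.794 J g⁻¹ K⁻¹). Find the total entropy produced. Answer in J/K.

ΔS_total = 9.72 J/K

Energy balance: T_f = (m₁c₁T₁ + m₂c₂T₂)/(m₁c₁ + m₂c₂) = 607.35 K.
ΔS₁ = m₁c₁ ln(T_f/T₁) = 75.943 × ln(607.35/909) = -30.623 J/K.
ΔS₂ = m₂c₂ ln(T_f/T₂) = 296.162 × ln(607.35/530) = 40.346 J/K.
ΔS_total = -30.623 + 40.346 = 9.72 J/K.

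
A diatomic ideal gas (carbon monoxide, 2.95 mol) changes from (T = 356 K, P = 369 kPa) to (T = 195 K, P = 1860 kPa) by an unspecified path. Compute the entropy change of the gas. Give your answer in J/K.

ΔS = -91.3 J/K

ΔS = nC_p ln(T₂/T₁) − nR ln(P₂/P₁), with C_p = 7R/2 = 29.1 J mol⁻¹ K⁻¹ for a diatomic ideal gas.
ΔS = 2.95 × [29.1 × ln(195/356) − 8.314 × ln(1860/369)] = -91.3 J/K.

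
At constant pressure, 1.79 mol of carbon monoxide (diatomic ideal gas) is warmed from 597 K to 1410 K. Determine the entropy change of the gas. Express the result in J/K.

At constant pressure, ΔS = nC_p ln(T₂/T₁) with C_p = 7R/2 = 29.1 J mol⁻¹ K⁻¹.
ΔS = 1.79 × 29.1 × ln(1410/597) = 44.8 J/K.

ΔS = 44.8 J/K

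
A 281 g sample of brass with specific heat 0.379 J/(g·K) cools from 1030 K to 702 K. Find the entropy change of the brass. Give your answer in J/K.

ΔS = ∫dQ_rev/T = m c ln(T₂/T₁) = 281 × 0.379 × ln(702/1030) = -40.8 J/K.

ΔS = -40.8 J/K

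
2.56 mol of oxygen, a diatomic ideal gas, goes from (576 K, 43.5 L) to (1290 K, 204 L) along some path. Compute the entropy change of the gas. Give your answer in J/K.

Entropy is a state function: ΔS = nC_V ln(T₂/T₁) + nR ln(V₂/V₁), with C_V = 5R/2 = 20.79 J mol⁻¹ K⁻¹ for a diatomic ideal gas.
ΔS = 2.56 × [20.79 × ln(1290/576) + 8.314 × ln(204/43.5)] = 75.8 J/K.

ΔS = 75.8 J/K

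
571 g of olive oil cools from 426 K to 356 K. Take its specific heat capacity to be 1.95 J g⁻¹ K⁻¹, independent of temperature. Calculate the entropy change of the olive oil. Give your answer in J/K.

ΔS = ∫dQ_rev/T = m c ln(T₂/T₁) = 571 × 1.95 × ln(356/426) = -200 J/K.

ΔS = -200 J/K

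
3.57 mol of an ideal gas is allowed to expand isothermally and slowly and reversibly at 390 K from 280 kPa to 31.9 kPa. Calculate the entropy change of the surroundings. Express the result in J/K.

For an isothermal ideal gas ΔS_gas = nR ln(P₁/P₂) = 3.57 × 8.314 × ln(280/31.9) = 64.5 J/K.
The process is reversible, so ΔS_surr = −ΔS_gas = -64.5 J/K and ΔS_universe = 0.

ΔS_surr = -64.5 J/K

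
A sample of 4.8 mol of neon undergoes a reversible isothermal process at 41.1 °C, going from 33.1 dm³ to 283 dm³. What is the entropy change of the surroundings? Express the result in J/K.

For an isothermal ideal gas ΔS_gas = nR ln(V₂/V₁) = 4.8 × 8.314 × ln(283/33.1) = 85.6 J/K.
The process is reversible, so ΔS_surr = −ΔS_gas = -85.6 J/K and ΔS_universe = 0.

ΔS_surr = -85.6 J/K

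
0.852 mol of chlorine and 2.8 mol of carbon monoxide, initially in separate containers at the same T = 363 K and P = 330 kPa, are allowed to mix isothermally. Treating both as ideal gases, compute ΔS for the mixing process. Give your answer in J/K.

Mole fractions: x_A = 0.852/3.65 = 0.233, x_B = 0.767.
ΔS_mix = −R(n_A ln x_A + n_B ln x_B) = −8.314 × (0.852 ln 0.233 + 2.8 ln 0.767) = 16.5 J/K.

ΔS_mix = 16.5 J/K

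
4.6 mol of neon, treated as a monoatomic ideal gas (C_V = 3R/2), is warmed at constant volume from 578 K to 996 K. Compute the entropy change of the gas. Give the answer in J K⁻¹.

At constant volume, ΔS = nC_V ln(T₂/T₁) with C_V = 3R/2 = 12.47 J mol⁻¹ K⁻¹.
ΔS = 4.6 × 12.47 × ln(996/578) = 31.2 J/K.

ΔS = 31.2 J/K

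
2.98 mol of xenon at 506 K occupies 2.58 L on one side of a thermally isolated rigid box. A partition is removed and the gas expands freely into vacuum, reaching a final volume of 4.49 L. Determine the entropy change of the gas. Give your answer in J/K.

ΔS_gas = 13.7 J/K

No heat is exchanged and no work is done, so the ideal-gas temperature stays constant.
Entropy is a state function; using a reversible isothermal path, ΔS_gas = nR ln(V₂/V₁) = 2.98 × 8.314 × ln(4.49/2.58) = 13.7 J/K.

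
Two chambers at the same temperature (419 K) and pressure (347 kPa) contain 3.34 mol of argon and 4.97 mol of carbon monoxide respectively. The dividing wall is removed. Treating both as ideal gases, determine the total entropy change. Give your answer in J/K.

Mole fractions: x_A = 3.34/8.31 = 0.402, x_B = 0.598.
ΔS_mix = −R(n_A ln x_A + n_B ln x_B) = −8.314 × (3.34 ln 0.402 + 4.97 ln 0.598) = 46.6 J/K.

ΔS_mix = 46.6 J/K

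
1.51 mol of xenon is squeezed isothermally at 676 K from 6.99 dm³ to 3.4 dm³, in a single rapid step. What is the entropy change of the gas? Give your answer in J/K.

ΔS_gas = -9.05 J/K

Entropy is a state function, so ΔS_gas depends only on the end states.
For an isothermal ideal gas ΔS_gas = nR ln(V₂/V₁) = 1.51 × 8.314 × ln(3.4/6.99) = -9.05 J/K.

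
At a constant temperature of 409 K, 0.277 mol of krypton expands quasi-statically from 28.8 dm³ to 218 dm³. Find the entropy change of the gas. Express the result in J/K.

For an isothermal ideal gas ΔS_gas = nR ln(V₂/V₁) = 0.277 × 8.314 × ln(218/28.8) = 4.66 J/K.

ΔS_gas = 4.66 J/K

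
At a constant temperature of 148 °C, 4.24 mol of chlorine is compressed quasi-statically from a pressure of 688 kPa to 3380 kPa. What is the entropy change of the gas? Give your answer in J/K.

ΔS_gas = -56.1 J/K

For an isothermal ideal gas ΔS_gas = nR ln(P₁/P₂) = 4.24 × 8.314 × ln(688/3380) = -56.1 J/K.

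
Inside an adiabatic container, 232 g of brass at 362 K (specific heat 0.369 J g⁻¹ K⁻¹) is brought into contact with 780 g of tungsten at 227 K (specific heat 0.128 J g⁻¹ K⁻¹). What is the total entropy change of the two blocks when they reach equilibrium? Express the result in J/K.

ΔS_total = 5.03 J/K

Energy balance: T_f = (m₁c₁T₁ + m₂c₂T₂)/(m₁c₁ + m₂c₂) = 289.32 K.
ΔS₁ = m₁c₁ ln(T_f/T₁) = 85.608 × ln(289.32/362) = -19.19 J/K.
ΔS₂ = m₂c₂ ln(T_f/T₂) = 99.84 × ln(289.32/227) = 24.22 J/K.
ΔS_total = -19.19 + 24.22 = 5.03 J/K.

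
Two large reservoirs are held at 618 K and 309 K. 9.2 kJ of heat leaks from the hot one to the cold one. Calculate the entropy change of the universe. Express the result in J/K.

ΔS_hot = −Q/T_H = −9200/618 = -14.89 J/K and ΔS_cold = +Q/T_C = 9200/309 = 29.77 J/K.
ΔS_total = -14.89 + 29.77 = 14.9 J/K, positive as the second law requires.

ΔS_total = 14.9 J/K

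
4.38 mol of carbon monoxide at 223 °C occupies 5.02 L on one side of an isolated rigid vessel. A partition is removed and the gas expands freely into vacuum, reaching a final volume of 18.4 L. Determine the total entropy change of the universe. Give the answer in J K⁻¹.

ΔS_universe = 47.3 J/K

No heat is exchanged and no work is done, so the ideal-gas temperature stays constant.
Entropy is a state function; using a reversible isothermal path, ΔS_gas = nR ln(V₂/V₁) = 4.38 × 8.314 × ln(18.4/5.02) = 47.3 J/K.
The insulated surroundings exchange no heat, so ΔS_surr = 0 and ΔS_universe = ΔS_gas.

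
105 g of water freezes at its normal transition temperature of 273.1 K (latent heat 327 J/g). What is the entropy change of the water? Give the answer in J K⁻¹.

ΔS = -126 J/K

Heat released by the substance: Q = −mL = −105 × 327 = −34335 J.
At constant T, ΔS = Q_rev/T = −34335 / 273.1 = -126 J/K.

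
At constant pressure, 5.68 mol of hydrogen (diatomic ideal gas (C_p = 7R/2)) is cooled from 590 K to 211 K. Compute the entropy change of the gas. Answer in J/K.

ΔS = -170 J/K

At constant pressure, ΔS = nC_p ln(T₂/T₁) with C_p = 7R/2 = 29.1 J mol⁻¹ K⁻¹.
ΔS = 5.68 × 29.1 × ln(211/590) = -170 J/K.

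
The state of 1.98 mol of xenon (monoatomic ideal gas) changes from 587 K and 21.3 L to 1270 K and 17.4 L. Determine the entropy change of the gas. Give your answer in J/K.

ΔS = 15.7 J/K

Entropy is a state function: ΔS = nC_V ln(T₂/T₁) + nR ln(V₂/V₁), with C_V = 3R/2 = 12.47 J mol⁻¹ K⁻¹ for a monoatomic ideal gas.
ΔS = 1.98 × [12.47 × ln(1270/587) + 8.314 × ln(17.4/21.3)] = 15.7 J/K.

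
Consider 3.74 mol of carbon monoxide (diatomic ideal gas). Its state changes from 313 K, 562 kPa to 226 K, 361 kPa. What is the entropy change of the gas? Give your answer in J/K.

ΔS = -21.7 J/K

ΔS = nC_p ln(T₂/T₁) − nR ln(P₂/P₁), with C_p = 7R/2 = 29.1 J mol⁻¹ K⁻¹ for a diatomic ideal gas.
ΔS = 3.74 × [29.1 × ln(226/313) − 8.314 × ln(361/562)] = -21.7 J/K.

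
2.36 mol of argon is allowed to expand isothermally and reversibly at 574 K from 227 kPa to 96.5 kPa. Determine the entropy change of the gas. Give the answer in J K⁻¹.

ΔS_gas = 16.8 J/K

For an isothermal ideal gas ΔS_gas = nR ln(P₁/P₂) = 2.36 × 8.314 × ln(227/96.5) = 16.8 J/K.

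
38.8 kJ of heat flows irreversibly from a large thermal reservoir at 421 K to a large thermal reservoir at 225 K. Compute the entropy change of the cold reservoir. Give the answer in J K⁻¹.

ΔS_cold = 172 J/K

The cold reservoir gains heat Q, so ΔS_cold = +Q/T_C = 38800/225 = 172 J/K.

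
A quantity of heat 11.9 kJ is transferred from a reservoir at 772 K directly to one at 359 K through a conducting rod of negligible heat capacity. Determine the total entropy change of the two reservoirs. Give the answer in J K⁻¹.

ΔS_total = 17.7 J/K

ΔS_hot = −Q/T_H = −11900/772 = -15.41 J/K and ΔS_cold = +Q/T_C = 11900/359 = 33.15 J/K.
ΔS_total = -15.41 + 33.15 = 17.7 J/K, positive as the second law requires.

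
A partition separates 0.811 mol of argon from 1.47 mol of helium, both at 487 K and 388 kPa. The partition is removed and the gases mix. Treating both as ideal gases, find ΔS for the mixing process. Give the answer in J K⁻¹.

ΔS_mix = 12.3 J/K

Mole fractions: x_A = 0.811/2.28 = 0.356, x_B = 0.644.
ΔS_mix = −R(n_A ln x_A + n_B ln x_B) = −8.314 × (0.811 ln 0.356 + 1.47 ln 0.644) = 12.3 J/K.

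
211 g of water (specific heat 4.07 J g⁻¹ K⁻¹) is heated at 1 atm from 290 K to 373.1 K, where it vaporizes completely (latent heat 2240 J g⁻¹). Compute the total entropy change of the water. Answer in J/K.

ΔS = 1480 J/K

Warming step: ΔS₁ = m c ln(T_tr/T_i) = 211 × 4.07 × ln(373.1/290) = 216.4 J/K.
Phase change: ΔS₂ = +mL/T_tr = 211 × 2240 / 373.1 = 1267 J/K.
ΔS_total = (216.4) + (1267) = 1480 J/K.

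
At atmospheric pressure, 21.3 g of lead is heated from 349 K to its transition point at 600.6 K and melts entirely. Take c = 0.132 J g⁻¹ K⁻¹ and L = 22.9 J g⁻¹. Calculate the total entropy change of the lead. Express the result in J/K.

Warming step: ΔS₁ = m c ln(T_tr/T_i) = 21.3 × 0.132 × ln(600.6/349) = 1.526 J/K.
Phase change: ΔS₂ = +mL/T_tr = 21.3 × 22.9 / 600.6 = 0.8121 J/K.
ΔS_total = (1.526) + (0.8121) = 2.34 J/K.

ΔS = 2.34 J/K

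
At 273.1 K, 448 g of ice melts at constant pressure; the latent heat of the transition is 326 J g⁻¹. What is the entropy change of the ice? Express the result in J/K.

Heat absorbed by the substance: Q = mL = 448 × 326 = 146048 J.
At constant T, ΔS = Q_rev/T = 146048 / 273.1 = 535 J/K.

ΔS = 535 J/K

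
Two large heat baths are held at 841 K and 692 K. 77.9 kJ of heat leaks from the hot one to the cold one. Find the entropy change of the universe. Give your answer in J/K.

ΔS_hot = −Q/T_H = −77900/841 = -92.628 J/K and ΔS_cold = +Q/T_C = 77900/692 = 112.57 J/K.
ΔS_total = -92.628 + 112.57 = 19.9 J/K, positive as the second law requires.

ΔS_total = 19.9 J/K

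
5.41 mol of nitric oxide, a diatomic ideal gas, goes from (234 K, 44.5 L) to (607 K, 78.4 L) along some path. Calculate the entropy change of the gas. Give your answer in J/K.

ΔS = 133 J/K

Entropy is a state function: ΔS = nC_V ln(T₂/T₁) + nR ln(V₂/V₁), with C_V = 5R/2 = 20.79 J mol⁻¹ K⁻¹ for a diatomic ideal gas.
ΔS = 5.41 × [20.79 × ln(607/234) + 8.314 × ln(78.4/44.5)] = 133 J/K.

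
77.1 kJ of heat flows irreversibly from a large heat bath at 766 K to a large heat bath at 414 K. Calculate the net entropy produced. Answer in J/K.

ΔS_total = 85.6 J/K

ΔS_hot = −Q/T_H = −77100/766 = -100.65 J/K and ΔS_cold = +Q/T_C = 77100/414 = 186.23 J/K.
ΔS_total = -100.65 + 186.23 = 85.6 J/K, positive as the second law requires.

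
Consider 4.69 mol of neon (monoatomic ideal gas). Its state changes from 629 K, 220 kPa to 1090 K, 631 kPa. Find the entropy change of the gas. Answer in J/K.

ΔS = 12.5 J/K

ΔS = nC_p ln(T₂/T₁) − nR ln(P₂/P₁), with C_p = 5R/2 = 20.79 J mol⁻¹ K⁻¹ for a monoatomic ideal gas.
ΔS = 4.69 × [20.79 × ln(1090/629) − 8.314 × ln(631/220)] = 12.5 J/K.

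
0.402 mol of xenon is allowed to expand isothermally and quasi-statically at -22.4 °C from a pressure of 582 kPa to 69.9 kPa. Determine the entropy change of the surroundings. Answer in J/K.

ΔS_surr = -7.08 J/K

For an isothermal ideal gas ΔS_gas = nR ln(P₁/P₂) = 0.402 × 8.314 × ln(582/69.9) = 7.08 J/K.
The process is reversible, so ΔS_surr = −ΔS_gas = -7.08 J/K and ΔS_universe = 0.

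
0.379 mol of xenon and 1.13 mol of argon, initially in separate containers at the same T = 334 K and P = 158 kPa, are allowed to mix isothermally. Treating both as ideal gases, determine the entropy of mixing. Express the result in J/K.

Mole fractions: x_A = 0.379/1.51 = 0.251, x_B = 0.749.
ΔS_mix = −R(n_A ln x_A + n_B ln x_B) = −8.314 × (0.379 ln 0.251 + 1.13 ln 0.749) = 7.07 J/K.

ΔS_mix = 7.07 J/K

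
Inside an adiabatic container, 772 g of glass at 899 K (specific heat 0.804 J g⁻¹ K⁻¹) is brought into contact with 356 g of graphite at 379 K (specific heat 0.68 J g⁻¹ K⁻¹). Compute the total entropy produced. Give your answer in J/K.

Energy balance: T_f = (m₁c₁T₁ + m₂c₂T₂)/(m₁c₁ + m₂c₂) = 753.1 K.
ΔS₁ = m₁c₁ ln(T_f/T₁) = 620.688 × ln(753.1/899) = -109.9 J/K.
ΔS₂ = m₂c₂ ln(T_f/T₂) = 242.08 × ln(753.1/379) = 166.2 J/K.
ΔS_total = -109.9 + 166.2 = 56.3 J/K.

ΔS_total = 56.3 J/K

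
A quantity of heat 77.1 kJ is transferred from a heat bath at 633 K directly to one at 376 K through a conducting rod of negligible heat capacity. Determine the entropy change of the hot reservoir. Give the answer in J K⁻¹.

The hot reservoir loses heat Q, so ΔS_hot = −Q/T_H = −77100/633 = -122 J/K.

ΔS_hot = -122 J/K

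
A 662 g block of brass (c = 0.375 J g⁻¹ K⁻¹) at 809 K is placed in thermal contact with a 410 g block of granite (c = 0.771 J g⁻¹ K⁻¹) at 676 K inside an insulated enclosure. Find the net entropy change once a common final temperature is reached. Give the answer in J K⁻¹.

ΔS_total = 2.26 J/K

Energy balance: T_f = (m₁c₁T₁ + m₂c₂T₂)/(m₁c₁ + m₂c₂) = 734.5 K.
ΔS₁ = m₁c₁ ln(T_f/T₁) = 248.25 × ln(734.5/809) = -23.98 J/K.
ΔS₂ = m₂c₂ ln(T_f/T₂) = 316.11 × ln(734.5/676) = 26.24 J/K.
ΔS_total = -23.98 + 26.24 = 2.26 J/K.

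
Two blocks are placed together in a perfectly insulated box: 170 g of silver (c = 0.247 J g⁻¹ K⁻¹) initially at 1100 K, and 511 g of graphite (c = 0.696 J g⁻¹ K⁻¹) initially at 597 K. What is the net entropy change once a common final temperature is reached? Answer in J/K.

Energy balance: T_f = (m₁c₁T₁ + m₂c₂T₂)/(m₁c₁ + m₂c₂) = 650.12 K.
ΔS₁ = m₁c₁ ln(T_f/T₁) = 41.99 × ln(650.12/1100) = -22.08 J/K.
ΔS₂ = m₂c₂ ln(T_f/T₂) = 355.656 × ln(650.12/597) = 30.31 J/K.
ΔS_total = -22.08 + 30.31 = 8.23 J/K.

ΔS_total = 8.23 J/K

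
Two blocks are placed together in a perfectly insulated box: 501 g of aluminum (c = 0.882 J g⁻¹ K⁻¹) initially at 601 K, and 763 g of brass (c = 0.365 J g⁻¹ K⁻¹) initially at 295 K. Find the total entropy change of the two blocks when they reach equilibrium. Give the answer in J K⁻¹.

ΔS_total = 40.3 J/K

Energy balance: T_f = (m₁c₁T₁ + m₂c₂T₂)/(m₁c₁ + m₂c₂) = 482.7 K.
ΔS₁ = m₁c₁ ln(T_f/T₁) = 441.882 × ln(482.7/601) = -96.859 J/K.
ΔS₂ = m₂c₂ ln(T_f/T₂) = 278.495 × ln(482.7/295) = 137.14 J/K.
ΔS_total = -96.859 + 137.14 = 40.3 J/K.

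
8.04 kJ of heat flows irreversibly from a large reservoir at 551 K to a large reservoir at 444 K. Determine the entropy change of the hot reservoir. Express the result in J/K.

The hot reservoir loses heat Q, so ΔS_hot = −Q/T_H = −8040/551 = -14.6 J/K.

ΔS_hot = -14.6 J/K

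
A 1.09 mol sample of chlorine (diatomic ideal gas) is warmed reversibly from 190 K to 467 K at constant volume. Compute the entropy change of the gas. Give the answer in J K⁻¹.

ΔS = 20.4 J/K

At constant volume, ΔS = nC_V ln(T₂/T₁) with C_V = 5R/2 = 20.79 J mol⁻¹ K⁻¹.
ΔS = 1.09 × 20.79 × ln(467/190) = 20.4 J/K.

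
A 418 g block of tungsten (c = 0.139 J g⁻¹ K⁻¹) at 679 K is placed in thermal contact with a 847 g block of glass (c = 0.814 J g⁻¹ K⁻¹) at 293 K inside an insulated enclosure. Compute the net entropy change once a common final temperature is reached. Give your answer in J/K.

ΔS_total = 24 J/K

Energy balance: T_f = (m₁c₁T₁ + m₂c₂T₂)/(m₁c₁ + m₂c₂) = 323 K.
ΔS₁ = m₁c₁ ln(T_f/T₁) = 58.102 × ln(323/679) = -43.17 J/K.
ΔS₂ = m₂c₂ ln(T_f/T₂) = 689.458 × ln(323/293) = 67.21 J/K.
ΔS_total = -43.17 + 67.21 = 24 J/K.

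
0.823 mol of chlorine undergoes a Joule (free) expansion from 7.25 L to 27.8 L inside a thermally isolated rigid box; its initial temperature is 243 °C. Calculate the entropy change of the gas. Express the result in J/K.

ΔS_gas = 9.2 J/K

No heat is exchanged and no work is done, so the ideal-gas temperature stays constant.
Entropy is a state function; using a reversible isothermal path, ΔS_gas = nR ln(V₂/V₁) = 0.823 × 8.314 × ln(27.8/7.25) = 9.2 J/K.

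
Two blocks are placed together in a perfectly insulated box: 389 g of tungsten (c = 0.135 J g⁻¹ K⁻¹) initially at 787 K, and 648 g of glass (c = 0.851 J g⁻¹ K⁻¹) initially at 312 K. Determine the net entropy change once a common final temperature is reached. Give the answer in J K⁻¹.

ΔS_total = 26.5 J/K

Energy balance: T_f = (m₁c₁T₁ + m₂c₂T₂)/(m₁c₁ + m₂c₂) = 353.3 K.
ΔS₁ = m₁c₁ ln(T_f/T₁) = 52.515 × ln(353.3/787) = -42.06 J/K.
ΔS₂ = m₂c₂ ln(T_f/T₂) = 551.448 × ln(353.3/312) = 68.56 J/K.
ΔS_total = -42.06 + 68.56 = 26.5 J/K.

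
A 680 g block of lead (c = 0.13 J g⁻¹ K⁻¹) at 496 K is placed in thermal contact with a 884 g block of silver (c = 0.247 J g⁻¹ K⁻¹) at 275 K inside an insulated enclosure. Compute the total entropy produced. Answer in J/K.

ΔS_total = 11.8 J/K

Energy balance: T_f = (m₁c₁T₁ + m₂c₂T₂)/(m₁c₁ + m₂c₂) = 338.69 K.
ΔS₁ = m₁c₁ ln(T_f/T₁) = 88.4 × ln(338.69/496) = -33.72 J/K.
ΔS₂ = m₂c₂ ln(T_f/T₂) = 218.348 × ln(338.69/275) = 45.48 J/K.
ΔS_total = -33.72 + 45.48 = 11.8 J/K.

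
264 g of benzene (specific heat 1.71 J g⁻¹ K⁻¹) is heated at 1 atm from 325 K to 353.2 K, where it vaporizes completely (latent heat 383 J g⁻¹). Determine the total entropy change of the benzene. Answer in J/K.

ΔS = 324 J/K

Warming step: ΔS₁ = m c ln(T_tr/T_i) = 264 × 1.71 × ln(353.2/325) = 37.56 J/K.
Phase change: ΔS₂ = +mL/T_tr = 264 × 383 / 353.2 = 286.3 J/K.
ΔS_total = (37.56) + (286.3) = 324 J/K.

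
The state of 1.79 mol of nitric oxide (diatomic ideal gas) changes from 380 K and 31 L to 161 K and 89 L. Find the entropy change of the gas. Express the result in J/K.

Entropy is a state function: ΔS = nC_V ln(T₂/T₁) + nR ln(V₂/V₁), with C_V = 5R/2 = 20.79 J mol⁻¹ K⁻¹ for a diatomic ideal gas.
ΔS = 1.79 × [20.79 × ln(161/380) + 8.314 × ln(89/31)] = -16.3 J/K.

ΔS = -16.3 J/K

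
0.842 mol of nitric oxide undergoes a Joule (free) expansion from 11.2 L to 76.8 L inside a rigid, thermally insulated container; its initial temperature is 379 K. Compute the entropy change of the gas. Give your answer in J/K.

For an ideal gas in free expansion Q = 0 and W = 0, so T is unchanged.
Entropy is a state function; using a reversible isothermal path, ΔS_gas = nR ln(V₂/V₁) = 0.842 × 8.314 × ln(76.8/11.2) = 13.5 J/K.

ΔS_gas = 13.5 J/K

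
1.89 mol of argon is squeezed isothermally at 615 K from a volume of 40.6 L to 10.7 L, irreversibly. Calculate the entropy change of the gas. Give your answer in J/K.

Entropy is a state function, so ΔS_gas depends only on the end states.
For an isothermal ideal gas ΔS_gas = nR ln(V₂/V₁) = 1.89 × 8.314 × ln(10.7/40.6) = -21 J/K.

ΔS_gas = -21 J/K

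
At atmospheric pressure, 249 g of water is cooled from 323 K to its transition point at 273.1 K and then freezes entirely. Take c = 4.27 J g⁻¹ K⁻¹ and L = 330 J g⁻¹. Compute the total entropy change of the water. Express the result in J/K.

ΔS = -479 J/K

Cooling step: ΔS₁ = m c ln(T_tr/T_i) = 249 × 4.27 × ln(273.1/323) = -178.4 J/K.
Phase change: ΔS₂ = −mL/T_tr = −249 × 330 / 273.1 = -300.9 J/K.
ΔS_total = (-178.4) + (-300.9) = -479 J/K.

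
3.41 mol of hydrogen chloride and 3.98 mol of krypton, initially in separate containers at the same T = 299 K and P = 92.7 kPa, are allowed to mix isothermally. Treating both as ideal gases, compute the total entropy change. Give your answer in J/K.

ΔS_mix = 42.4 J/K

Mole fractions: x_A = 3.41/7.39 = 0.461, x_B = 0.539.
ΔS_mix = −R(n_A ln x_A + n_B ln x_B) = −8.314 × (3.41 ln 0.461 + 3.98 ln 0.539) = 42.4 J/K.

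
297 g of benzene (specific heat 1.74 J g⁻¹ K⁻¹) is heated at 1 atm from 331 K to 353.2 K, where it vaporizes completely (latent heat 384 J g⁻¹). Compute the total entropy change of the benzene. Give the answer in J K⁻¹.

Warming step: ΔS₁ = m c ln(T_tr/T_i) = 297 × 1.74 × ln(353.2/331) = 33.55 J/K.
Phase change: ΔS₂ = +mL/T_tr = 297 × 384 / 353.2 = 322.9 J/K.
ΔS_total = (33.55) + (322.9) = 356 J/K.

ΔS = 356 J/K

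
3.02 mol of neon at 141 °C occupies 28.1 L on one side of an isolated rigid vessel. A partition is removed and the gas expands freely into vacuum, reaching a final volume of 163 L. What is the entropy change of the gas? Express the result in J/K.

For an ideal gas in free expansion Q = 0 and W = 0, so T is unchanged.
Entropy is a state function; using a reversible isothermal path, ΔS_gas = nR ln(V₂/V₁) = 3.02 × 8.314 × ln(163/28.1) = 44.1 J/K.

ΔS_gas = 44.1 J/K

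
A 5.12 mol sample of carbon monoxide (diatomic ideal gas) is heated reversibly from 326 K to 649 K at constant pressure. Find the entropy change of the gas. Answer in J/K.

At constant pressure, ΔS = nC_p ln(T₂/T₁) with C_p = 7R/2 = 29.1 J mol⁻¹ K⁻¹.
ΔS = 5.12 × 29.1 × ln(649/326) = 103 J/K.

ΔS = 103 J/K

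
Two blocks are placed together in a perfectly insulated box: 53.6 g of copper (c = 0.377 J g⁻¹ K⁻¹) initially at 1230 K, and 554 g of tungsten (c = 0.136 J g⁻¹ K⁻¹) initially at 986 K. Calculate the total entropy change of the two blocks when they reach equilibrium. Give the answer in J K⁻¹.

ΔS_total = 0.406 J/K

Energy balance: T_f = (m₁c₁T₁ + m₂c₂T₂)/(m₁c₁ + m₂c₂) = 1037.6 K.
ΔS₁ = m₁c₁ ln(T_f/T₁) = 20.2072 × ln(1037.6/1230) = -3.437 J/K.
ΔS₂ = m₂c₂ ln(T_f/T₂) = 75.344 × ln(1037.6/986) = 3.843 J/K.
ΔS_total = -3.437 + 3.843 = 0.406 J/K.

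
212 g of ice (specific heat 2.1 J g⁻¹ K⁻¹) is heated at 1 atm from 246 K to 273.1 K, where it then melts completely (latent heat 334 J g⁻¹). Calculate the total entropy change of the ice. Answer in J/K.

Warming step: ΔS₁ = m c ln(T_tr/T_i) = 212 × 2.1 × ln(273.1/246) = 46.53 J/K.
Phase change: ΔS₂ = +mL/T_tr = 212 × 334 / 273.1 = 259.3 J/K.
ΔS_total = (46.53) + (259.3) = 306 J/K.

ΔS = 306 J/K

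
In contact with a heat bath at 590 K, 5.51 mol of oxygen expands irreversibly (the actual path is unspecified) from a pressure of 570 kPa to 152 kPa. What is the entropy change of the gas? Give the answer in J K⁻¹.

Entropy is a state function, so ΔS_gas depends only on the end states.
For an isothermal ideal gas ΔS_gas = nR ln(P₁/P₂) = 5.51 × 8.314 × ln(570/152) = 60.5 J/K.

ΔS_gas = 60.5 J/K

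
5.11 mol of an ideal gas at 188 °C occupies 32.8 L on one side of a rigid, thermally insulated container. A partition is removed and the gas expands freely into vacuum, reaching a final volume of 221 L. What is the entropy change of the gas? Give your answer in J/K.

No heat is exchanged and no work is done, so the ideal-gas temperature stays constant.
Entropy is a state function; using a reversible isothermal path, ΔS_gas = nR ln(V₂/V₁) = 5.11 × 8.314 × ln(221/32.8) = 81 J/K.

ΔS_gas = 81 J/K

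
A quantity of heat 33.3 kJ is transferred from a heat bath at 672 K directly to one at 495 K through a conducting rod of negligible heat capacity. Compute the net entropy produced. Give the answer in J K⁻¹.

ΔS_hot = −Q/T_H = −33300/672 = -49.55 J/K and ΔS_cold = +Q/T_C = 33300/495 = 67.27 J/K.
ΔS_total = -49.55 + 67.27 = 17.7 J/K, positive as the second law requires.

ΔS_total = 17.7 J/K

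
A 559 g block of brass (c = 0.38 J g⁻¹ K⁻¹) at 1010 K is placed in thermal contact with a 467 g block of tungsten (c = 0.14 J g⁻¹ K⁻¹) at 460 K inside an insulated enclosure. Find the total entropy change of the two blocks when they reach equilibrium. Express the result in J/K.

ΔS_total = 13.3 J/K

Energy balance: T_f = (m₁c₁T₁ + m₂c₂T₂)/(m₁c₁ + m₂c₂) = 880.56 K.
ΔS₁ = m₁c₁ ln(T_f/T₁) = 212.42 × ln(880.56/1010) = -29.13 J/K.
ΔS₂ = m₂c₂ ln(T_f/T₂) = 65.38 × ln(880.56/460) = 42.45 J/K.
ΔS_total = -29.13 + 42.45 = 13.3 J/K.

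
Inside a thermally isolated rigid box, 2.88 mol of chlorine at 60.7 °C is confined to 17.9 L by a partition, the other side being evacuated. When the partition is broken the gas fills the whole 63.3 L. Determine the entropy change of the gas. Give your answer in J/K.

ΔS_gas = 30.2 J/K

For an ideal gas in free expansion Q = 0 and W = 0, so T is unchanged.
Entropy is a state function; using a reversible isothermal path, ΔS_gas = nR ln(V₂/V₁) = 2.88 × 8.314 × ln(63.3/17.9) = 30.2 J/K.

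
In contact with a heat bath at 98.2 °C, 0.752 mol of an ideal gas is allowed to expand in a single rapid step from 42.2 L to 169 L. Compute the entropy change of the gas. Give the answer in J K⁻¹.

Entropy is a state function, so ΔS_gas depends only on the end states.
For an isothermal ideal gas ΔS_gas = nR ln(V₂/V₁) = 0.752 × 8.314 × ln(169/42.2) = 8.67 J/K.

ΔS_gas = 8.67 J/K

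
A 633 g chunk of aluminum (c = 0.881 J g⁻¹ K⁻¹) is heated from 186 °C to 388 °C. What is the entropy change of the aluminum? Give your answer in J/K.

In kelvin: T₁ = 459.15 K, T₂ = 661.15 K. ΔS = ∫dQ_rev/T = m c ln(T₂/T₁) = 633 × 0.881 × ln(661.15/459.15) = 203 J/K.

ΔS = 203 J/K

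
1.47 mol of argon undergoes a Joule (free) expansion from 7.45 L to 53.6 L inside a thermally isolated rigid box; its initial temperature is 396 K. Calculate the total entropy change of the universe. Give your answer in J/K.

No heat is exchanged and no work is done, so the ideal-gas temperature stays constant.
Entropy is a state function; using a reversible isothermal path, ΔS_gas = nR ln(V₂/V₁) = 1.47 × 8.314 × ln(53.6/7.45) = 24.1 J/K.
The insulated surroundings exchange no heat, so ΔS_surr = 0 and ΔS_universe = ΔS_gas.

ΔS_universe = 24.1 J/K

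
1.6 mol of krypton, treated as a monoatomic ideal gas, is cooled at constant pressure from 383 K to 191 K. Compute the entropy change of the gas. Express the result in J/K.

ΔS = -23.1 J/K

At constant pressure, ΔS = nC_p ln(T₂/T₁) with C_p = 5R/2 = 20.79 J mol⁻¹ K⁻¹.
ΔS = 1.6 × 20.79 × ln(191/383) = -23.1 J/K.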